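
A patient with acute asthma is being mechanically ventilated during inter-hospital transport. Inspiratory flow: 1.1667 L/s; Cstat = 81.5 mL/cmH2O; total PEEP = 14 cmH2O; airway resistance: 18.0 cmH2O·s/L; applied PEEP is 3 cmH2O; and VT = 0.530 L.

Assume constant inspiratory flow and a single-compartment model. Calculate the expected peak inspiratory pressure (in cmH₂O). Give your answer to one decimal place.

Total PEEP = 14 cmH2O (set 3 + intrinsic 11); this is the baseline alveolar pressure.
Equation of motion (constant flow): PIP = Vt/C + R·V̇ + PEEP.
PIP = 530/81.5 + 18.0×1.1667 + 14 = 6.503 + 21.001 + 14 = 41.504 cmH2O.

41.5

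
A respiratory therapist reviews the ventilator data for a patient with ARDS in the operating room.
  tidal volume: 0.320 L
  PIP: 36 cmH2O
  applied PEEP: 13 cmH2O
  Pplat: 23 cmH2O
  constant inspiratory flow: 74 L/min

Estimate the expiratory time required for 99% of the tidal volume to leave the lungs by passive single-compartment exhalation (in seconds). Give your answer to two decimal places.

Flow: 74 L/min ÷ 60 = 1.2333 L/s.
R = (PIP − Pplat)/V̇ = (36 − 23) / 1.2333 = 13.0/1.2333 = 10.541 cmH2O·s/L.
C = Vt/(Pplat − PEEP) = 320.0 / (23 − 13) = 320.0/10.0 = 32.0 mL/cmH2O.
τ = R × C = 10.541 × 0.032 L/cmH2O = 0.3373 s.
t = −τ·ln(1 − 0.99) = −0.3373·ln(0.01) = 1.553 s.

1.55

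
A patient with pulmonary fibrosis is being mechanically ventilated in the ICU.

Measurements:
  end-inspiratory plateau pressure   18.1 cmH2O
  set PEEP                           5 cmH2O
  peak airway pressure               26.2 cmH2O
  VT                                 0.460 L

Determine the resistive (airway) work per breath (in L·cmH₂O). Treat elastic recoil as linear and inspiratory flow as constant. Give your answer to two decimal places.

With constant inspiratory flow the resistive pressure is constant at PIP − Pplat = 26.2 − 18.1 = 8.1 cmH2O, so resistive work = 8.1 × 0.460 = 3.726 L·cmH2O.

3.73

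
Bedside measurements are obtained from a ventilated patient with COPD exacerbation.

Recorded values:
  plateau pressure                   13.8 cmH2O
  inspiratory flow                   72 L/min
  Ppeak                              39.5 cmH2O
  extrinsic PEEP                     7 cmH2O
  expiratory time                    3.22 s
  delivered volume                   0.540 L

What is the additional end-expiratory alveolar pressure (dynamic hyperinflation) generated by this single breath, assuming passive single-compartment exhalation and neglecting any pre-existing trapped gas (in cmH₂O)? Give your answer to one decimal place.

Flow: 72 L/min ÷ 60 = 1.2 L/s.
R = (PIP − Pplat)/V̇ = (39.5 − 13.8) / 1.2 = 25.7/1.2 = 21.417 cmH2O·s/L.
C = Vt/(Pplat − PEEP) = 540.0 / (13.8 − 7) = 540.0/6.8 = 79.412 mL/cmH2O.
τ = R × C = 21.417 × 0.07941 L/cmH2O = 1.701 s.
Fraction remaining = e^(−Te/τ) = e^(−3.22/1.701) = 0.1506; trapped volume = 540.0 × 0.1506 = 81.324 mL.
Additional alveolar pressure from trapping ≈ V_trapped / C = 81.324 / 79.412 = 1.024 cmH2O.

1.0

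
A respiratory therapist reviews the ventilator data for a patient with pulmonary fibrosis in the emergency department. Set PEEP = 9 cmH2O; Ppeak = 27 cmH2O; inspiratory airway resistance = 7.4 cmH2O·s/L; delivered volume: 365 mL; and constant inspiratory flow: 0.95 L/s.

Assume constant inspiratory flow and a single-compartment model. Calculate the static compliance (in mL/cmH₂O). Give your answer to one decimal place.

33.3

Equation of motion (constant flow): PIP = Vt/C + R·V̇ + PEEP.
Vt/C = PIP − R·V̇ − PEEP = 27 − 7.4×0.95 − 9 = 27 − 7.03 − 9 = 10.97 cmH2O.
C = Vt / 10.97 = 365 / 10.97 = 33.273 mL/cmH2O.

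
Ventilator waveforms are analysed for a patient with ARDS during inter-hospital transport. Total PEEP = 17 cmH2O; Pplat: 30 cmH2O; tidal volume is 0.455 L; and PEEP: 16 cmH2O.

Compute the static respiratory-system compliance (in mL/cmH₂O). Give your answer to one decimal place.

End-expiratory occlusion gives total PEEP = 17 cmH2O (intrinsic PEEP = 17 − 16 = 1). Use total PEEP for the elastic gradient.
Cstat = Vt / (Pplat − PEEPtotal) = 455 / (30 − 17) = 455 / 13.0 = 35.0 mL/cmH2O.

35.0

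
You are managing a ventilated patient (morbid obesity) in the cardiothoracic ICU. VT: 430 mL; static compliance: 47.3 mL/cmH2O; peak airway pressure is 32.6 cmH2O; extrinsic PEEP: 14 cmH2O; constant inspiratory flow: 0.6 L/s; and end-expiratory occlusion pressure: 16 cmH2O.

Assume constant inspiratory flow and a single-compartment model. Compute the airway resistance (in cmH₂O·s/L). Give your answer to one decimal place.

12.5

Total PEEP = 16 cmH2O (set 14 + intrinsic 2); this is the baseline alveolar pressure.
Equation of motion (constant flow): PIP = Vt/C + R·V̇ + PEEP.
R·V̇ = PIP − Vt/C − PEEP = 32.6 − 430/47.3 − 16 = 32.6 − 9.091 − 16 = 7.509 cmH2O.
R = 7.509 / 0.6 = 12.515 cmH2O·s/L.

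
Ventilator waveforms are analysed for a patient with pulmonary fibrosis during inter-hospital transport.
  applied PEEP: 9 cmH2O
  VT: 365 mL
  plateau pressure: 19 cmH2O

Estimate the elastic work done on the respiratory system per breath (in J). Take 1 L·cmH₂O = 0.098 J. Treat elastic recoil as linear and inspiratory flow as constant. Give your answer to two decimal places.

Elastic work ≈ ½ × (Pplat − PEEP) × Vt = 0.5 × (19 − 9) × 0.365 L = 0.5 × 10.0 × 0.365 = 1.825 L·cmH2O.
× 0.098 J/(L·cmH2O) → 0.1789 J.

0.18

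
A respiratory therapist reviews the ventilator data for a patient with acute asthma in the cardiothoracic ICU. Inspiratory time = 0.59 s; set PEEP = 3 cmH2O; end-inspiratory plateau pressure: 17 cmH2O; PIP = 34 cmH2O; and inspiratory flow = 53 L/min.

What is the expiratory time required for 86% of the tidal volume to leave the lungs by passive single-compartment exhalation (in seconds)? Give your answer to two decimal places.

1.41

Flow: 53 L/min ÷ 60 = 0.8833 L/s.
Vt = flow × Ti = 0.8833 L/s × 0.59 s × 1000 mL/L = 521.15 mL.
R = (PIP − Pplat)/V̇ = (34 − 17) / 0.8833 = 17.0/0.8833 = 19.246 cmH2O·s/L.
C = Vt/(Pplat − PEEP) = 521.15 / (17 − 3) = 521.15/14.0 = 37.225 mL/cmH2O.
τ = R × C = 19.246 × 0.03723 L/cmH2O = 0.7165 s.
t = −τ·ln(1 − 0.86) = −0.7165·ln(0.14) = 1.409 s.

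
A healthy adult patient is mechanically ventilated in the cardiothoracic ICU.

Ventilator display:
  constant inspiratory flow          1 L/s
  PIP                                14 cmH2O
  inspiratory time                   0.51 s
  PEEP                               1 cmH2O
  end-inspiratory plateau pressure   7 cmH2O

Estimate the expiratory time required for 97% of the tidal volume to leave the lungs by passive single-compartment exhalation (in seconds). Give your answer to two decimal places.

Vt = flow × Ti = 1 L/s × 0.51 s × 1000 mL/L = 510.0 mL.
R = (PIP − Pplat)/V̇ = (14 − 7) / 1 = 7.0/1 = 7.0 cmH2O·s/L.
C = Vt/(Pplat − PEEP) = 510.0 / (7 − 1) = 510.0/6.0 = 85.0 mL/cmH2O.
τ = R × C = 7.0 × 0.085 L/cmH2O = 0.595 s.
t = −τ·ln(1 − 0.97) = −0.595·ln(0.03) = 2.086 s.

2.09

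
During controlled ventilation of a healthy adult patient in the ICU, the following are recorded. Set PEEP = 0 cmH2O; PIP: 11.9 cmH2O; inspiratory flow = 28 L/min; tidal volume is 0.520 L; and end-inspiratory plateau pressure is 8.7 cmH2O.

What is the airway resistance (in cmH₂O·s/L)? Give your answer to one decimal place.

6.9

Flow: 28 L/min ÷ 60 = 0.4667 L/s.
Raw = (PIP − Pplat) / flow = (11.9 − 8.7) / 0.4667 = 3.2 / 0.4667 = 6.857 cmH2O·s/L.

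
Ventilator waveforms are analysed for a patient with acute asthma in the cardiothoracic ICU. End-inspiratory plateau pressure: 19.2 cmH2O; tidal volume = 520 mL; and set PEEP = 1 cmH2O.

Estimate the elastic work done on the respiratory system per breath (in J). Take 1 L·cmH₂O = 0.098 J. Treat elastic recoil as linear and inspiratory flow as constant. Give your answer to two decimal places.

0.46

Elastic work ≈ ½ × (Pplat − PEEP) × Vt = 0.5 × (19.2 − 1) × 0.520 L = 0.5 × 18.2 × 0.520 = 4.732 L·cmH2O.
× 0.098 J/(L·cmH2O) → 0.4637 J.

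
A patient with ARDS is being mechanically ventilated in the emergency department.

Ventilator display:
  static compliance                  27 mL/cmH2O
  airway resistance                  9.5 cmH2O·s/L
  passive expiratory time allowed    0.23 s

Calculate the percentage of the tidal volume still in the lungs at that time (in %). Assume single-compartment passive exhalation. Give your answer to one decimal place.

40.8

τ = R × C = 9.5 × 27 mL/cmH2O = 9.5 × 0.027 L/cmH2O = 0.2565 s.
Passive exhalation: V(t)/V₀ = e^(−t/τ) = e^(−0.23/0.2565) = 0.4079.
Fraction remaining = 0.4079 → 40.79%.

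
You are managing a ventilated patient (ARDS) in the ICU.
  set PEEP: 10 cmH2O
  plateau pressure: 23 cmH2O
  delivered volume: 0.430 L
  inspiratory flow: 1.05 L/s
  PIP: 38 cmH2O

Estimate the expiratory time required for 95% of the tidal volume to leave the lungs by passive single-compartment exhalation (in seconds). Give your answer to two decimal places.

1.42

R = (PIP − Pplat)/V̇ = (38 − 23) / 1.05 = 15.0/1.05 = 14.286 cmH2O·s/L.
C = Vt/(Pplat − PEEP) = 430.0 / (23 − 10) = 430.0/13.0 = 33.077 mL/cmH2O.
τ = R × C = 14.286 × 0.03308 L/cmH2O = 0.4726 s.
t = −τ·ln(1 − 0.95) = −0.4726·ln(0.05) = 1.416 s.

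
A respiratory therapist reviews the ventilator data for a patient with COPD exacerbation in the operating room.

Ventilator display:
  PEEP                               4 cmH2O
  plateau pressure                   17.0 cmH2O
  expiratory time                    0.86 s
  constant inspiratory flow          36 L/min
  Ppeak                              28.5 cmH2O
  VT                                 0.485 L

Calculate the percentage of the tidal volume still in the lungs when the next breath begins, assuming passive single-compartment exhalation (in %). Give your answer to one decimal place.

30.0

Flow: 36 L/min ÷ 60 = 0.6 L/s.
R = (PIP − Pplat)/V̇ = (28.5 − 17.0) / 0.6 = 11.5/0.6 = 19.167 cmH2O·s/L.
C = Vt/(Pplat − PEEP) = 485.0 / (17.0 − 4) = 485.0/13.0 = 37.308 mL/cmH2O.
τ = R × C = 19.167 × 0.03731 L/cmH2O = 0.7151 s.
Fraction remaining at end-expiration = e^(−Te/τ) = e^(−0.86/0.7151) = 0.3004 → 30.04%.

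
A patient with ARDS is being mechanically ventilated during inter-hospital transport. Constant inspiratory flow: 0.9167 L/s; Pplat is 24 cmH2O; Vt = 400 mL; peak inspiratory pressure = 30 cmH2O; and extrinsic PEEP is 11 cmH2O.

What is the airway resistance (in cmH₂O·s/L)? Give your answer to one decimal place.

Raw = (PIP − Pplat) / flow = (30 − 24) / 0.9167 = 6.0 / 0.9167 = 6.545 cmH2O·s/L.

6.5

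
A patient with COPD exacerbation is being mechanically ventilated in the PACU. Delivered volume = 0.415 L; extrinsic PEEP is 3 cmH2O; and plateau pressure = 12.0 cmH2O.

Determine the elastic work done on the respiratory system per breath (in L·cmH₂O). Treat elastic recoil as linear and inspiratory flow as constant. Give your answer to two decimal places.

1.87

Elastic work ≈ ½ × (Pplat − PEEP) × Vt = 0.5 × (12.0 − 3) × 0.415 L = 0.5 × 9.0 × 0.415 = 1.868 L·cmH2O.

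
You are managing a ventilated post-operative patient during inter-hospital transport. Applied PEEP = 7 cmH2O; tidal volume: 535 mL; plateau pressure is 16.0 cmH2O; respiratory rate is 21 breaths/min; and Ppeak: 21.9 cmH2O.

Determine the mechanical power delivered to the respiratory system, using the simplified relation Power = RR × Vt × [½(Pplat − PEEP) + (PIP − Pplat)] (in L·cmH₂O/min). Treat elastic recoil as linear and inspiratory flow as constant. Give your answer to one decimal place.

Per-breath work = Vt × [½(Pplat−PEEP) + (PIP−Pplat)] = 0.535 × [0.5×9.0 + 5.9] = 0.535 × 10.4 = 5.564 L·cmH2O.
Power = 21 × 5.564 = 116.84 L·cmH2O/min.

116.8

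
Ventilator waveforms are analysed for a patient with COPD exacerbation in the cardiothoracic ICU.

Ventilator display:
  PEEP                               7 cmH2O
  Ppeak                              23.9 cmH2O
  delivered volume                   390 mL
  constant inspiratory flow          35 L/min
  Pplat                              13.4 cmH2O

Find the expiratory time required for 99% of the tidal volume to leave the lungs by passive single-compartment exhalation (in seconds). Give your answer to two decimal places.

5.05

Flow: 35 L/min ÷ 60 = 0.5833 L/s.
R = (PIP − Pplat)/V̇ = (23.9 − 13.4) / 0.5833 = 10.5/0.5833 = 18.001 cmH2O·s/L.
C = Vt/(Pplat − PEEP) = 390.0 / (13.4 − 7) = 390.0/6.4 = 60.938 mL/cmH2O.
τ = R × C = 18.001 × 0.06094 L/cmH2O = 1.097 s.
t = −τ·ln(1 − 0.99) = −1.097·ln(0.01) = 5.052 s.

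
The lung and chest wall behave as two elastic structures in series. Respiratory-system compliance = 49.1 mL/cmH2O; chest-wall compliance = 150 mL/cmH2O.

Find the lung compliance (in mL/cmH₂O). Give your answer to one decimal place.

1/CL = 1/Crs − 1/Ccw.
1/CL = 1/49.1 − 1/150 = 0.0137.
CL = 72.993 mL/cmH2O.

73.0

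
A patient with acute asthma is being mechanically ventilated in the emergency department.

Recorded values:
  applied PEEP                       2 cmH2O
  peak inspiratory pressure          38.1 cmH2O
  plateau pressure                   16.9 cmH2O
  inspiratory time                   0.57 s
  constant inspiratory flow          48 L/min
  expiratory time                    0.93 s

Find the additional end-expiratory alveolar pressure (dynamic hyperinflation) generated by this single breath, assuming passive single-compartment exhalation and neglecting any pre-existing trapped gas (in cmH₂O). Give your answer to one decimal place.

4.7

Flow: 48 L/min ÷ 60 = 0.8 L/s.
Vt = flow × Ti = 0.8 L/s × 0.57 s × 1000 mL/L = 456.0 mL.
R = (PIP − Pplat)/V̇ = (38.1 − 16.9) / 0.8 = 21.2/0.8 = 26.5 cmH2O·s/L.
C = Vt/(Pplat − PEEP) = 456.0 / (16.9 − 2) = 456.0/14.9 = 30.604 mL/cmH2O.
τ = R × C = 26.5 × 0.0306 L/cmH2O = 0.8109 s.
Fraction remaining = e^(−Te/τ) = e^(−0.93/0.8109) = 0.3176; trapped volume = 456.0 × 0.3176 = 144.83 mL.
Additional alveolar pressure from trapping ≈ V_trapped / C = 144.83 / 30.604 = 4.732 cmH2O.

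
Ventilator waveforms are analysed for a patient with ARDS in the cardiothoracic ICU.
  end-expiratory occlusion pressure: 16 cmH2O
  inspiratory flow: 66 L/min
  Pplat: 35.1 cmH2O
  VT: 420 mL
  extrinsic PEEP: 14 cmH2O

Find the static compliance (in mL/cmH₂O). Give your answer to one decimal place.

End-expiratory occlusion gives total PEEP = 16 cmH2O (intrinsic PEEP = 16 − 14 = 2). Use total PEEP for the elastic gradient.
Cstat = Vt / (Pplat − PEEPtotal) = 420 / (35.1 − 16) = 420 / 19.1 = 21.99 mL/cmH2O.

22.0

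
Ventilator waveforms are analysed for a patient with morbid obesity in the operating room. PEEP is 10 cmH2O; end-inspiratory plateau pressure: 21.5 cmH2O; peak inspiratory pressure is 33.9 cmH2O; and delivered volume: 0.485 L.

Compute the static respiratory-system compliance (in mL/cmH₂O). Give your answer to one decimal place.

42.2

Cstat = Vt / (Pplat − PEEP) = 485 / (21.5 − 10) = 485 / 11.5 = 42.174 mL/cmH2O.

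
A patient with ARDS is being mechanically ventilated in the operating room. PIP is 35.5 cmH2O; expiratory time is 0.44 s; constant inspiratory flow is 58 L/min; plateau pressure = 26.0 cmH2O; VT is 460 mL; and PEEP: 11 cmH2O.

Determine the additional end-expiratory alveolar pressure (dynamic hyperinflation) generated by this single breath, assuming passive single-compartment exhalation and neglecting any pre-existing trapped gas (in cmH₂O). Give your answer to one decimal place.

Flow: 58 L/min ÷ 60 = 0.9667 L/s.
R = (PIP − Pplat)/V̇ = (35.5 − 26.0) / 0.9667 = 9.5/0.9667 = 9.827 cmH2O·s/L.
C = Vt/(Pplat − PEEP) = 460.0 / (26.0 − 11) = 460.0/15.0 = 30.667 mL/cmH2O.
τ = R × C = 9.827 × 0.03067 L/cmH2O = 0.3014 s.
Fraction remaining = e^(−Te/τ) = e^(−0.44/0.3014) = 0.2323; trapped volume = 460.0 × 0.2323 = 106.86 mL.
Additional alveolar pressure from trapping ≈ V_trapped / C = 106.86 / 30.667 = 3.485 cmH2O.

3.5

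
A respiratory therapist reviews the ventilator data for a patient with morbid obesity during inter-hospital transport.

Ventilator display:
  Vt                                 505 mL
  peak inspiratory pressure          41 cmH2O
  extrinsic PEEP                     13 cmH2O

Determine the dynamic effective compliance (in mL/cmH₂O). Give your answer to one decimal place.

18.0

Dynamic compliance = Vt / (PIP − PEEP) = 505 / (41 − 13) = 505 / 28.0 = 18.036 mL/cmH2O.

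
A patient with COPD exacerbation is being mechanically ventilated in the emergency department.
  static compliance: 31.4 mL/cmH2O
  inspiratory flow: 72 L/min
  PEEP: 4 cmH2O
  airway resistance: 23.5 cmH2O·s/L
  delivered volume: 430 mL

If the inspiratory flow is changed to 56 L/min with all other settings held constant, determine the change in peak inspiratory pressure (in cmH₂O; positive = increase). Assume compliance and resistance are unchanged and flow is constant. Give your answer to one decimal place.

-6.3

Flow: 72 L/min ÷ 60 = 1.2 L/s.
New flow: 56 L/min ÷ 60 = 0.9333 L/s.
PIP = Vt/C + R·V̇ + PEEP (constant-flow equation of motion).
Only the resistive term changes: ΔPIP = R × ΔV̇ = 23.5 × (0.9333 − 1.2) = 23.5 × -0.2667 = -6.267 cmH2O.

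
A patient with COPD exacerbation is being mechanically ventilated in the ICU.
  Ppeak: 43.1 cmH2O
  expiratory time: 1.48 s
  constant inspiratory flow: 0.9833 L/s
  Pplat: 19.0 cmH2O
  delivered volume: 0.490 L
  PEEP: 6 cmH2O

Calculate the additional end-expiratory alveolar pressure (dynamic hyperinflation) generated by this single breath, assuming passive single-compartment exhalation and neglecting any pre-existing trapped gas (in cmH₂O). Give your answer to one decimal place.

2.6

R = (PIP − Pplat)/V̇ = (43.1 − 19.0) / 0.9833 = 24.1/0.9833 = 24.509 cmH2O·s/L.
C = Vt/(Pplat − PEEP) = 490.0 / (19.0 − 6) = 490.0/13.0 = 37.692 mL/cmH2O.
τ = R × C = 24.509 × 0.03769 L/cmH2O = 0.9237 s.
Fraction remaining = e^(−Te/τ) = e^(−1.48/0.9237) = 0.2014; trapped volume = 490.0 × 0.2014 = 98.686 mL.
Additional alveolar pressure from trapping ≈ V_trapped / C = 98.686 / 37.692 = 2.618 cmH2O.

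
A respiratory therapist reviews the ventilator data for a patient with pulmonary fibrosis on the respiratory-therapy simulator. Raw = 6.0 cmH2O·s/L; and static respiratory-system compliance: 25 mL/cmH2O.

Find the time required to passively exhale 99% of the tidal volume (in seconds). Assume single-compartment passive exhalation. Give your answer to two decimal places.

τ = R × C = 6.0 × 25 mL/cmH2O = 6.0 × 0.025 L/cmH2O = 0.15 s.
Exhaled fraction f = 1 − e^(−t/τ) → t = −τ·ln(1 − f) = −0.15·ln(0.01) = 0.6908 s.

0.69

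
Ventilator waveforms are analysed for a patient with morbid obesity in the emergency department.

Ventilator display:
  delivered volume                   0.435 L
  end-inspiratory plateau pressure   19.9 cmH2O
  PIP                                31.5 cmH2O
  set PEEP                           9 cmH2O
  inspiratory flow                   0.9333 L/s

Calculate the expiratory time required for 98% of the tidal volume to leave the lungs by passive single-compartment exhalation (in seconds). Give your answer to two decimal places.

R = (PIP − Pplat)/V̇ = (31.5 − 19.9) / 0.9333 = 11.6/0.9333 = 12.429 cmH2O·s/L.
C = Vt/(Pplat − PEEP) = 435.0 / (19.9 − 9) = 435.0/10.9 = 39.908 mL/cmH2O.
τ = R × C = 12.429 × 0.03991 L/cmH2O = 0.496 s.
t = −τ·ln(1 − 0.98) = −0.496·ln(0.02) = 1.94 s.

1.94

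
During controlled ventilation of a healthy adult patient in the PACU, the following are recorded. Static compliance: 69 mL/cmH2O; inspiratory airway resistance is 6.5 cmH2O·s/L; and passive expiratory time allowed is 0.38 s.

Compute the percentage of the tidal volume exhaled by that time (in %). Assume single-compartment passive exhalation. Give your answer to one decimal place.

τ = R × C = 6.5 × 69 mL/cmH2O = 6.5 × 0.069 L/cmH2O = 0.4485 s.
Passive exhalation: V(t)/V₀ = e^(−t/τ) = e^(−0.38/0.4485) = 0.4286.
Fraction exhaled = 1 − 0.4286 = 0.5714 → 57.14%.

57.1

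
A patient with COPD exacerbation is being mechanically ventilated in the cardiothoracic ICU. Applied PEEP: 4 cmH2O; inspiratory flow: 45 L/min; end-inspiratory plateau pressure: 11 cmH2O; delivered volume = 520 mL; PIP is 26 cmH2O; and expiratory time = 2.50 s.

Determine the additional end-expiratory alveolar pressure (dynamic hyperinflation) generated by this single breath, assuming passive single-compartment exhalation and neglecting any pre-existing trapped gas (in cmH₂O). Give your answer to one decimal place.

Flow: 45 L/min ÷ 60 = 0.75 L/s.
R = (PIP − Pplat)/V̇ = (26 − 11) / 0.75 = 15.0/0.75 = 20.0 cmH2O·s/L.
C = Vt/(Pplat − PEEP) = 520.0 / (11 − 4) = 520.0/7.0 = 74.286 mL/cmH2O.
τ = R × C = 20.0 × 0.07429 L/cmH2O = 1.486 s.
Fraction remaining = e^(−Te/τ) = e^(−2.50/1.486) = 0.1859; trapped volume = 520.0 × 0.1859 = 96.668 mL.
Additional alveolar pressure from trapping ≈ V_trapped / C = 96.668 / 74.286 = 1.301 cmH2O.

1.3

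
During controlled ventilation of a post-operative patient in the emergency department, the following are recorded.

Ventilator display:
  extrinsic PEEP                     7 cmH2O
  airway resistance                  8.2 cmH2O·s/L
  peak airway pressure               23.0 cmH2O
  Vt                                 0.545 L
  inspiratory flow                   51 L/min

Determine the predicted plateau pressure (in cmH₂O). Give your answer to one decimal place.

16.0

Flow: 51 L/min ÷ 60 = 0.85 L/s.
Pplat = PIP − Raw × flow = 23.0 − 8.2 × 0.85 = 23.0 − 6.97 = 16.03 cmH2O.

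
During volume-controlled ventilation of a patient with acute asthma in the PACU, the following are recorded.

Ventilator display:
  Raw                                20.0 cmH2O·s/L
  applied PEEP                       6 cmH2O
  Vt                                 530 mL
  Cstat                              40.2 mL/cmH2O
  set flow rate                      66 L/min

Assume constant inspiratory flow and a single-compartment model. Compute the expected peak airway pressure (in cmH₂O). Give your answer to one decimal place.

Flow: 66 L/min ÷ 60 = 1.1 L/s.
Equation of motion (constant flow): PIP = Vt/C + R·V̇ + PEEP.
PIP = 530/40.2 + 20.0×1.1 + 6 = 13.184 + 22.0 + 6 = 41.184 cmH2O.

41.2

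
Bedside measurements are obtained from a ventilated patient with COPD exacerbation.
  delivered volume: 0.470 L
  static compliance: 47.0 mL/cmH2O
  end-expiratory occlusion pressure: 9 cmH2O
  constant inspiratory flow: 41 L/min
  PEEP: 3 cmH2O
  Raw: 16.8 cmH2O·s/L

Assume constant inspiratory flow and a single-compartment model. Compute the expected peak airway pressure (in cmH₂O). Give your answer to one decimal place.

30.5

Flow: 41 L/min ÷ 60 = 0.6833 L/s.
Total PEEP = 9 cmH2O (set 3 + intrinsic 6); this is the baseline alveolar pressure.
Equation of motion (constant flow): PIP = Vt/C + R·V̇ + PEEP.
PIP = 470/47.0 + 16.8×0.6833 + 9 = 10.0 + 11.479 + 9 = 30.479 cmH2O.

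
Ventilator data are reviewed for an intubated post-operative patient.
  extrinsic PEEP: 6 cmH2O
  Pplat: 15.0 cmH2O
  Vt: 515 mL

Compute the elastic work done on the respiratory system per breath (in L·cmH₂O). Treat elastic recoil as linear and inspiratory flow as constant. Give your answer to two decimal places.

Elastic work ≈ ½ × (Pplat − PEEP) × Vt = 0.5 × (15.0 − 6) × 0.515 L = 0.5 × 9.0 × 0.515 = 2.318 L·cmH2O.

2.32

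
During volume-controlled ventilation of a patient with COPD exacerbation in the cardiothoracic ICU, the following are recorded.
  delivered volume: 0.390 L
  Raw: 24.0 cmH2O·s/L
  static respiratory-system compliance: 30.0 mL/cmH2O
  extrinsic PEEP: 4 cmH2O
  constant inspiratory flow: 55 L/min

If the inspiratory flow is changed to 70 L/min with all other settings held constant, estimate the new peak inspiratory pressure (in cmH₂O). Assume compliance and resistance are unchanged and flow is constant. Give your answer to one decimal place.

45.0

Flow: 55 L/min ÷ 60 = 0.9167 L/s.
New flow: 70 L/min ÷ 60 = 1.1667 L/s.
PIP = Vt/C + R·V̇ + PEEP (constant-flow equation of motion).
Only the resistive term changes: ΔPIP = R × ΔV̇ = 24.0 × (1.1667 − 0.9167) = 24.0 × 0.25 = 6.0 cmH2O.
Original PIP = 390/30.0 + 24.0×0.9167 + 4 = 39.001 cmH2O; new PIP = 39.001 + (6.0) = 45.001 cmH2O.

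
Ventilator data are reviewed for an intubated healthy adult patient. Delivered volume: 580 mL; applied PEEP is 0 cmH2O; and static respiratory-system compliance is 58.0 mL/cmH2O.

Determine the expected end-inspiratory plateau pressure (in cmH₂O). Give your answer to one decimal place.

10.0

Pplat = PEEP + Vt / Cstat = 0 + 580 / 58.0 = 0 + 10.0 = 10.0 cmH2O.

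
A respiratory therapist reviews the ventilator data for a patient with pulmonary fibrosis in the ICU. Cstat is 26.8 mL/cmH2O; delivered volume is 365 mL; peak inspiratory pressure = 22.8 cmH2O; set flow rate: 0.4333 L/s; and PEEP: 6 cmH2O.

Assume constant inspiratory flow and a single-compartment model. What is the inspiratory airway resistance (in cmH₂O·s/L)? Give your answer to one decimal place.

Equation of motion (constant flow): PIP = Vt/C + R·V̇ + PEEP.
R·V̇ = PIP − Vt/C − PEEP = 22.8 − 365/26.8 − 6 = 22.8 − 13.619 − 6 = 3.181 cmH2O.
R = 3.181 / 0.4333 = 7.341 cmH2O·s/L.

7.3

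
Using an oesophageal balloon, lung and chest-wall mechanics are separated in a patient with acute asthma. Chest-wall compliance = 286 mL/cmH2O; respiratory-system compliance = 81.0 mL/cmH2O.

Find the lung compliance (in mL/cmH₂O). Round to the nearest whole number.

113

1/CL = 1/Crs − 1/Ccw.
1/CL = 1/81.0 − 1/286 = 0.008849.
CL = 113.01 mL/cmH2O.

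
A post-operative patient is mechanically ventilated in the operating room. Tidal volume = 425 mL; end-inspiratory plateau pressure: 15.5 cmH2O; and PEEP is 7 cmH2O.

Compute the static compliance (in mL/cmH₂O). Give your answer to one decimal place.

50.0

Cstat = Vt / (Pplat − PEEP) = 425 / (15.5 − 7) = 425 / 8.5 = 50.0 mL/cmH2O.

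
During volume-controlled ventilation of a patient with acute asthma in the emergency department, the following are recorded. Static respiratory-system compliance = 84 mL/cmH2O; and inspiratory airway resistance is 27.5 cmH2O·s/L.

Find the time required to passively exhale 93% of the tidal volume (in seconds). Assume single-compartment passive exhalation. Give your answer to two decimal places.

6.14

τ = R × C = 27.5 × 84 mL/cmH2O = 27.5 × 0.084 L/cmH2O = 2.31 s.
Exhaled fraction f = 1 − e^(−t/τ) → t = −τ·ln(1 − f) = −2.31·ln(0.07) = 6.143 s.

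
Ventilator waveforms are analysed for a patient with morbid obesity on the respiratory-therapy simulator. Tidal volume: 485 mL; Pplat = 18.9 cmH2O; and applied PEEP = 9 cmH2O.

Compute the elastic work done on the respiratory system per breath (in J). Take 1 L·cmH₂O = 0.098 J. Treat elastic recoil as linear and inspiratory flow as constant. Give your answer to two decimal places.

Elastic work ≈ ½ × (Pplat − PEEP) × Vt = 0.5 × (18.9 − 9) × 0.485 L = 0.5 × 9.9 × 0.485 = 2.401 L·cmH2O.
× 0.098 J/(L·cmH2O) → 0.2353 J.

0.24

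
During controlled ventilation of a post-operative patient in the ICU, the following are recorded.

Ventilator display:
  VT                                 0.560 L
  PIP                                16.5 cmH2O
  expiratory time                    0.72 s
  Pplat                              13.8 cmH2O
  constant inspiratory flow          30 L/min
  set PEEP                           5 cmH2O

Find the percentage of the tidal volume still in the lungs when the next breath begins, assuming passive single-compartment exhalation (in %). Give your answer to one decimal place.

12.3

Flow: 30 L/min ÷ 60 = 0.5 L/s.
R = (PIP − Pplat)/V̇ = (16.5 − 13.8) / 0.5 = 2.7/0.5 = 5.4 cmH2O·s/L.
C = Vt/(Pplat − PEEP) = 560.0 / (13.8 − 5) = 560.0/8.8 = 63.636 mL/cmH2O.
τ = R × C = 5.4 × 0.06364 L/cmH2O = 0.3437 s.
Fraction remaining at end-expiration = e^(−Te/τ) = e^(−0.72/0.3437) = 0.1231 → 12.31%.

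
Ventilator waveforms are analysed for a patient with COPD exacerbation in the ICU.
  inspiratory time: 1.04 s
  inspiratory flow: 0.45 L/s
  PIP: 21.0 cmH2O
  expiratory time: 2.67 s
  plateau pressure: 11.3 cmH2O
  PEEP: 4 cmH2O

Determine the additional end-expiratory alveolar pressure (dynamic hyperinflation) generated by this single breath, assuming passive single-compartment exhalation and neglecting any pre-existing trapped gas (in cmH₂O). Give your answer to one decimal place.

1.1

Vt = flow × Ti = 0.45 L/s × 1.04 s × 1000 mL/L = 468.0 mL.
R = (PIP − Pplat)/V̇ = (21.0 − 11.3) / 0.45 = 9.7/0.45 = 21.556 cmH2O·s/L.
C = Vt/(Pplat − PEEP) = 468.0 / (11.3 − 4) = 468.0/7.3 = 64.11 mL/cmH2O.
τ = R × C = 21.556 × 0.06411 L/cmH2O = 1.382 s.
Fraction remaining = e^(−Te/τ) = e^(−2.67/1.382) = 0.1449; trapped volume = 468.0 × 0.1449 = 67.813 mL.
Additional alveolar pressure from trapping ≈ V_trapped / C = 67.813 / 64.11 = 1.058 cmH2O.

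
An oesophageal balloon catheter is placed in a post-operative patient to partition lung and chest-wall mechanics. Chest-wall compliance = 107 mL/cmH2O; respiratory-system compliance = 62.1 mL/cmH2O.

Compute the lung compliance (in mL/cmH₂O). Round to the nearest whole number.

148

1/CL = 1/Crs − 1/Ccw.
1/CL = 1/62.1 − 1/107 = 0.006757.
CL = 147.99 mL/cmH2O.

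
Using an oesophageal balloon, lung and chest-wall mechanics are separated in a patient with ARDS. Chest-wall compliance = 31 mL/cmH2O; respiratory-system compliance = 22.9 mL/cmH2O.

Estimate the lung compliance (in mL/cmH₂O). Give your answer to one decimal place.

1/CL = 1/Crs − 1/Ccw.
1/CL = 1/22.9 − 1/31 = 0.01141.
CL = 87.642 mL/cmH2O.

87.6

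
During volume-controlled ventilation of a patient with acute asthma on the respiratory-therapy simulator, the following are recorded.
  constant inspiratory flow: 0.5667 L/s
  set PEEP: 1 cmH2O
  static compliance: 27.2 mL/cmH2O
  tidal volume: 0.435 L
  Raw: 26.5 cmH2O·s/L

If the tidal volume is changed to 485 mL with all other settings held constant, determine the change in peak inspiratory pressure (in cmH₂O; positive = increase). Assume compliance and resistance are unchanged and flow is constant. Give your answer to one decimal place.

PIP = Vt/C + R·V̇ + PEEP (constant-flow equation of motion).
Only the elastic term changes: ΔPIP = ΔVt / C = (485 − 435) / 27.2 = 1.838 cmH2O.

1.8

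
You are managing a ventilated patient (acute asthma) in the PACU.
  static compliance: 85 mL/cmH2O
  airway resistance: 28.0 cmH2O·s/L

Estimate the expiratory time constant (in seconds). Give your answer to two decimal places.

τ = R × C = 28.0 × 85 mL/cmH2O = 28.0 × 0.085 L/cmH2O = 2.38 s.

2.38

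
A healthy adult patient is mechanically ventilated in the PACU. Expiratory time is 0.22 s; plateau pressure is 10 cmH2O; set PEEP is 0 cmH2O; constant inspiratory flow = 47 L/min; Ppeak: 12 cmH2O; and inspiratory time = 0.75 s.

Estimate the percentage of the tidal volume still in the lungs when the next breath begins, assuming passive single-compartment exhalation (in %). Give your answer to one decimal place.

Flow: 47 L/min ÷ 60 = 0.7833 L/s.
Vt = flow × Ti = 0.7833 L/s × 0.75 s × 1000 mL/L = 587.48 mL.
R = (PIP − Pplat)/V̇ = (12 − 10) / 0.7833 = 2.0/0.7833 = 2.553 cmH2O·s/L.
C = Vt/(Pplat − PEEP) = 587.48 / (10 − 0) = 587.48/10.0 = 58.748 mL/cmH2O.
τ = R × C = 2.553 × 0.05875 L/cmH2O = 0.15 s.
Fraction remaining at end-expiration = e^(−Te/τ) = e^(−0.22/0.15) = 0.2307 → 23.07%.

23.1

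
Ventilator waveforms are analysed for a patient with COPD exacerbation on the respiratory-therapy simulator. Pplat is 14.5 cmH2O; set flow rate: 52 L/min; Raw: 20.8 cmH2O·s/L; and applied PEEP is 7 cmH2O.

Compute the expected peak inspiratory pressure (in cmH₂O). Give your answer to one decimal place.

32.5

Flow: 52 L/min ÷ 60 = 0.8667 L/s.
PIP = Pplat + Raw × flow = 14.5 + 20.8 × 0.8667 = 14.5 + 18.027 = 32.527 cmH2O.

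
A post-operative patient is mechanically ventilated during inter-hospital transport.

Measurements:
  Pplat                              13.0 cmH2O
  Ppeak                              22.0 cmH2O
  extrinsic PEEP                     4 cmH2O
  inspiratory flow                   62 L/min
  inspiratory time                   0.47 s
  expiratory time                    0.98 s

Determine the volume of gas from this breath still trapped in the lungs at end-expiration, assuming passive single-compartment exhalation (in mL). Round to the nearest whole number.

60

Flow: 62 L/min ÷ 60 = 1.0333 L/s.
Vt = flow × Ti = 1.0333 L/s × 0.47 s × 1000 mL/L = 485.65 mL.
R = (PIP − Pplat)/V̇ = (22.0 − 13.0) / 1.0333 = 9.0/1.0333 = 8.71 cmH2O·s/L.
C = Vt/(Pplat − PEEP) = 485.65 / (13.0 − 4) = 485.65/9.0 = 53.961 mL/cmH2O.
τ = R × C = 8.71 × 0.05396 L/cmH2O = 0.47 s.
Fraction remaining = e^(−Te/τ) = e^(−0.98/0.47) = 0.1243.
Trapped volume = 485.65 × 0.1243 = 60.366 mL.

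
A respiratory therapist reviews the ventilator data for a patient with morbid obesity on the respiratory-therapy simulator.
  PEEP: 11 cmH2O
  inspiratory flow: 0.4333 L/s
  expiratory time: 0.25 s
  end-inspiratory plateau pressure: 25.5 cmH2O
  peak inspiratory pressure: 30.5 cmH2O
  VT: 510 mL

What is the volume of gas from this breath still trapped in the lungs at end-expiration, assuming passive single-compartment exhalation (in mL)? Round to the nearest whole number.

275

R = (PIP − Pplat)/V̇ = (30.5 − 25.5) / 0.4333 = 5.0/0.4333 = 11.539 cmH2O·s/L.
C = Vt/(Pplat − PEEP) = 510.0 / (25.5 − 11) = 510.0/14.5 = 35.172 mL/cmH2O.
τ = R × C = 11.539 × 0.03517 L/cmH2O = 0.4058 s.
Fraction remaining = e^(−Te/τ) = e^(−0.25/0.4058) = 0.5401.
Trapped volume = 510.0 × 0.5401 = 275.45 mL.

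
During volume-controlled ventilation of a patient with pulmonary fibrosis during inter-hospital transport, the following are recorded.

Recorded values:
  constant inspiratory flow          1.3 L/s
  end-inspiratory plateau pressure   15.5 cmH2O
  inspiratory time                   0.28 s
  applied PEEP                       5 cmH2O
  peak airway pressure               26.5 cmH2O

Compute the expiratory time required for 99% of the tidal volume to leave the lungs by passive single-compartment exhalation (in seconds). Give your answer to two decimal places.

1.35

Vt = flow × Ti = 1.3 L/s × 0.28 s × 1000 mL/L = 364.0 mL.
R = (PIP − Pplat)/V̇ = (26.5 − 15.5) / 1.3 = 11.0/1.3 = 8.462 cmH2O·s/L.
C = Vt/(Pplat − PEEP) = 364.0 / (15.5 − 5) = 364.0/10.5 = 34.667 mL/cmH2O.
τ = R × C = 8.462 × 0.03467 L/cmH2O = 0.2934 s.
t = −τ·ln(1 − 0.99) = −0.2934·ln(0.01) = 1.351 s.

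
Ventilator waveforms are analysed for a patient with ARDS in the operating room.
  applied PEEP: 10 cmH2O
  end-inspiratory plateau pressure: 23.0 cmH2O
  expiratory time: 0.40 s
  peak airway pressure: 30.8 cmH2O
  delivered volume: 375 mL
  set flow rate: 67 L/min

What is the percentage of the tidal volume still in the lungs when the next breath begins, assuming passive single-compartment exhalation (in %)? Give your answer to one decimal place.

Flow: 67 L/min ÷ 60 = 1.1167 L/s.
R = (PIP − Pplat)/V̇ = (30.8 − 23.0) / 1.1167 = 7.8/1.1167 = 6.985 cmH2O·s/L.
C = Vt/(Pplat − PEEP) = 375.0 / (23.0 − 10) = 375.0/13.0 = 28.846 mL/cmH2O.
τ = R × C = 6.985 × 0.02885 L/cmH2O = 0.2015 s.
Fraction remaining at end-expiration = e^(−Te/τ) = e^(−0.40/0.2015) = 0.1374 → 13.74%.

13.7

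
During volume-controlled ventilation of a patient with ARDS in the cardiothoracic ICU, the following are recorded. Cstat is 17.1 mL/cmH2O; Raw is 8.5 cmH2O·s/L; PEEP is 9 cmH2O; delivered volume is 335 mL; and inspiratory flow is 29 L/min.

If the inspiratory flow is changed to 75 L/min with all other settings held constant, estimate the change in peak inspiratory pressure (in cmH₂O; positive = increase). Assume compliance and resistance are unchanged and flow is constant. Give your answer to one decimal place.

6.5

Flow: 29 L/min ÷ 60 = 0.4833 L/s.
New flow: 75 L/min ÷ 60 = 1.25 L/s.
PIP = Vt/C + R·V̇ + PEEP (constant-flow equation of motion).
Only the resistive term changes: ΔPIP = R × ΔV̇ = 8.5 × (1.25 − 0.4833) = 8.5 × 0.7667 = 6.517 cmH2O.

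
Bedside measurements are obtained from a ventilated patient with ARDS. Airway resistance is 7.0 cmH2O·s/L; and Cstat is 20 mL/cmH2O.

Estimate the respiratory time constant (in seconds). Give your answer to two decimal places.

0.14

τ = R × C = 7.0 × 20 mL/cmH2O = 7.0 × 0.020 L/cmH2O = 0.14 s.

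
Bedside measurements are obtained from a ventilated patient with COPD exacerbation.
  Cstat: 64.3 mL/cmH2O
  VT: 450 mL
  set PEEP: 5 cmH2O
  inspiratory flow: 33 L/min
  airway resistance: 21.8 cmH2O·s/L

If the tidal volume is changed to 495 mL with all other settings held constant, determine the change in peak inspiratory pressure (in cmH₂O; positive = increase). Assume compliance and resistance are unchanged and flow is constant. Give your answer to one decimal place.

0.7

PIP = Vt/C + R·V̇ + PEEP (constant-flow equation of motion).
Only the elastic term changes: ΔPIP = ΔVt / C = (495 − 450) / 64.3 = 0.6998 cmH2O.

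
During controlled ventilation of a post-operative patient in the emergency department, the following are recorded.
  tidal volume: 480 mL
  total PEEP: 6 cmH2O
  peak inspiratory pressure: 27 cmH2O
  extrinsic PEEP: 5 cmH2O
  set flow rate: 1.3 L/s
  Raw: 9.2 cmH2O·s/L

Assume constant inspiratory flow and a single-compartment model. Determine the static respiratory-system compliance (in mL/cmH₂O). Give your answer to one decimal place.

53.1

Total PEEP = 6 cmH2O (set 5 + intrinsic 1); this is the baseline alveolar pressure.
Equation of motion (constant flow): PIP = Vt/C + R·V̇ + PEEP.
Vt/C = PIP − R·V̇ − PEEP = 27 − 9.2×1.3 − 6 = 27 − 11.96 − 6 = 9.04 cmH2O.
C = Vt / 9.04 = 480 / 9.04 = 53.097 mL/cmH2O.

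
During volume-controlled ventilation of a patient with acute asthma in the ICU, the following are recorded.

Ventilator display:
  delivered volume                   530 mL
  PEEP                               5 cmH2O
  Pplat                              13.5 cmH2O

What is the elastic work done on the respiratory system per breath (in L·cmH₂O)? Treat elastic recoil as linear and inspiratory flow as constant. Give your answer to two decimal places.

Elastic work ≈ ½ × (Pplat − PEEP) × Vt = 0.5 × (13.5 − 5) × 0.530 L = 0.5 × 8.5 × 0.530 = 2.253 L·cmH2O.

2.25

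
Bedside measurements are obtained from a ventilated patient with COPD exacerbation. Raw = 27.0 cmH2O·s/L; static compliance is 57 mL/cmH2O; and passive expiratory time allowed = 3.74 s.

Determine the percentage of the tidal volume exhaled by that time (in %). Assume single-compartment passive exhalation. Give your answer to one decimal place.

τ = R × C = 27.0 × 57 mL/cmH2O = 27.0 × 0.057 L/cmH2O = 1.539 s.
Passive exhalation: V(t)/V₀ = e^(−t/τ) = e^(−3.74/1.539) = 0.08802.
Fraction exhaled = 1 − 0.08802 = 0.912 → 91.2%.

91.2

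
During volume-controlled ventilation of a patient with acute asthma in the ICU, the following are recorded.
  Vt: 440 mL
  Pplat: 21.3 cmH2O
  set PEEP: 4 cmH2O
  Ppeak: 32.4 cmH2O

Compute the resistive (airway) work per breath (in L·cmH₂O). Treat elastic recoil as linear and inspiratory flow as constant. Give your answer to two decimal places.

With constant inspiratory flow the resistive pressure is constant at PIP − Pplat = 32.4 − 21.3 = 11.1 cmH2O, so resistive work = 11.1 × 0.440 = 4.884 L·cmH2O.

4.88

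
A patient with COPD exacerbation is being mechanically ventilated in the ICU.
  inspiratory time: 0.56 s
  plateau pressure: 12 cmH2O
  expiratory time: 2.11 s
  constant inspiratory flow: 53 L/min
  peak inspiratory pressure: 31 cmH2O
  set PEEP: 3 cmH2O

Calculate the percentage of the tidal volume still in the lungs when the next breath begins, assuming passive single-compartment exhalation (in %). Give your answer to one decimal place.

Flow: 53 L/min ÷ 60 = 0.8833 L/s.
Vt = flow × Ti = 0.8833 L/s × 0.56 s × 1000 mL/L = 494.65 mL.
R = (PIP − Pplat)/V̇ = (31 − 12) / 0.8833 = 19.0/0.8833 = 21.51 cmH2O·s/L.
C = Vt/(Pplat − PEEP) = 494.65 / (12 − 3) = 494.65/9.0 = 54.961 mL/cmH2O.
τ = R × C = 21.51 × 0.05496 L/cmH2O = 1.182 s.
Fraction remaining at end-expiration = e^(−Te/τ) = e^(−2.11/1.182) = 0.1678 → 16.78%.

16.8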